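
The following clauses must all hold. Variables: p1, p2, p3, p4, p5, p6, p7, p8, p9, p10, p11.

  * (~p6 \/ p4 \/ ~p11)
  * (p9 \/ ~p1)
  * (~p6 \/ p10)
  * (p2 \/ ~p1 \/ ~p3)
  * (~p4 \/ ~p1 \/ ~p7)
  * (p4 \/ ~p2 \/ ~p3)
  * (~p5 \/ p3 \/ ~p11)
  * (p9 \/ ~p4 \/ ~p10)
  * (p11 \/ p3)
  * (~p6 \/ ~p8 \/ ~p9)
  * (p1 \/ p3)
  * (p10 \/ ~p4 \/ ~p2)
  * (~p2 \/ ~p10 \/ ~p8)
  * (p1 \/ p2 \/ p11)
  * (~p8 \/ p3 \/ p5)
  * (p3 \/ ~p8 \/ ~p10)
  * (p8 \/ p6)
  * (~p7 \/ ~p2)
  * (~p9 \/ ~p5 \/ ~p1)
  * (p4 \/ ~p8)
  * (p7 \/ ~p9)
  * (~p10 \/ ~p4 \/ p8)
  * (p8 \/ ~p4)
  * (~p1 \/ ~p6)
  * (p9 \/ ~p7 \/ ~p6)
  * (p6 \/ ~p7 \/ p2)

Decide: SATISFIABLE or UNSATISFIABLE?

Set p1 = False and propagate.
  then p3 is forced to True.
Set p2 = False and propagate.
  then p11 is forced to True.
Set p4 = True and propagate.
  then p8 is forced to True.
For the remaining variables, p5 = True, p6 = False, p7 = False, p9 = False, p10 = False works.
So p1 = False, p2 = False, p3 = True, p4 = True, p5 = True, p6 = False, p7 = False, p8 = True, p9 = False, p10 = False, p11 = True is a satisfying assignment.

SATISFIABLE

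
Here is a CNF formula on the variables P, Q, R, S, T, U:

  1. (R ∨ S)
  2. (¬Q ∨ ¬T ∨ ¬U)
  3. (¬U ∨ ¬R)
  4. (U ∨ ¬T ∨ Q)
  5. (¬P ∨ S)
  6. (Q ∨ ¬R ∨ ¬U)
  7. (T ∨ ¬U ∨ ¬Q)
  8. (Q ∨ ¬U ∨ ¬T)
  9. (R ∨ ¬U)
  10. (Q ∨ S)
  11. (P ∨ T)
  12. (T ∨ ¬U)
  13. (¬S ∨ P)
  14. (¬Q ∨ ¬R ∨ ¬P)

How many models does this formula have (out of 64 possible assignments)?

5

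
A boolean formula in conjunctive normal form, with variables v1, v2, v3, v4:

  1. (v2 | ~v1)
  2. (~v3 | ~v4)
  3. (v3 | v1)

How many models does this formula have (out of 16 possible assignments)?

Satisfying assignments:
  v1=F v2=F v3=T v4=F
  v1=F v2=T v3=T v4=F
  v1=T v2=T v3=F v4=F
  v1=T v2=T v3=F v4=T
  v1=T v2=T v3=T v4=F
That's 5 in total.

5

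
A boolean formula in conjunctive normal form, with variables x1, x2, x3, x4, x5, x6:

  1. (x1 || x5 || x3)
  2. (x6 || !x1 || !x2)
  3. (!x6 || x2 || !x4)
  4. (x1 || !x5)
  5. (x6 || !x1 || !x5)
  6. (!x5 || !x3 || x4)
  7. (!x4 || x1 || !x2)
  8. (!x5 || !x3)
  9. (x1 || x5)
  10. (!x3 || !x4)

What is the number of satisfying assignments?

Case analysis on x1 and x5:
  x1=1, x5=1: remaining (x2,x3,x4,x6) ∈ {(0,0,0,1); (1,0,0,1); (1,0,1,1)} — 3.
  x1=1, x5=0: 8 of the 16 assignments to (x2,x3,x4,x6) work.
  x1=0, x5=1: a clause becomes empty — 0.
  x1=0, x5=0: a clause becomes empty — 0.
Total: 3 + 8 + 0 + 0 = 11.

11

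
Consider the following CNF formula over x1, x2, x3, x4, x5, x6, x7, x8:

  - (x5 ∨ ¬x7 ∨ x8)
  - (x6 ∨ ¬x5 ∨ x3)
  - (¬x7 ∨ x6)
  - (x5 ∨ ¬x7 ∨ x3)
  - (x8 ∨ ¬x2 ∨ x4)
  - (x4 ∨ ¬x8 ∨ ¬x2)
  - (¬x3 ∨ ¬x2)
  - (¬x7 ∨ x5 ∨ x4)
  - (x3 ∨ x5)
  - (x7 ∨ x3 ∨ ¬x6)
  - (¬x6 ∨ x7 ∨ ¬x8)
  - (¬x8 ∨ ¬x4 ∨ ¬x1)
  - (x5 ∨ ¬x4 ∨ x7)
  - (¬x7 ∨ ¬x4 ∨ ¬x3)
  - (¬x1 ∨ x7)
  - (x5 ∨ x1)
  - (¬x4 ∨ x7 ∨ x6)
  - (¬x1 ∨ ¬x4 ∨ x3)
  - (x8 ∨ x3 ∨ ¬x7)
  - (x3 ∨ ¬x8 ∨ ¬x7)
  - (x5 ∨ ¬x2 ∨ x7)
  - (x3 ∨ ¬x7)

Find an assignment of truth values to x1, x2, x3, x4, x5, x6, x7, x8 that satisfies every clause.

x1=1, x2=0, x3=1, x4=0, x5=1, x6=1, x7=1, x8=1

x2 occurs only negated in the remaining clauses — set x2 = False.
Try x1 = True.
  then x7 is forced to True.
  then x6 is forced to True.
  then x3 is forced to True.
  then x4 is forced to False.
  then x5 is forced to True.
x8 is now unconstrained; take x8 = True.
Every clause has at least one true literal under this assignment.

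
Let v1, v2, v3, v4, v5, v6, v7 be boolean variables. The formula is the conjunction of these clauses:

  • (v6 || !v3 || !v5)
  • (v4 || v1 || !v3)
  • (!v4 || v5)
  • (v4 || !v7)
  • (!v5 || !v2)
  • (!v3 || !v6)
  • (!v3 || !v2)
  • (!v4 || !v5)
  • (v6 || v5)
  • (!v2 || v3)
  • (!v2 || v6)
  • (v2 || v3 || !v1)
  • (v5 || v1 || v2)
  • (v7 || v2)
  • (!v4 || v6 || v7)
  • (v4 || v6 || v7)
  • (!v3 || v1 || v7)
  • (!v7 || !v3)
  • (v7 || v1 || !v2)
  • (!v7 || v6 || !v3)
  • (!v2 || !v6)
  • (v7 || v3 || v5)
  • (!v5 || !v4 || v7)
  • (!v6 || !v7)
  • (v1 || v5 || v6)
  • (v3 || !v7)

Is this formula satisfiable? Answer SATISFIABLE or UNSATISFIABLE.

UNSATISFIABLE

v7 = True:
  propagation gives v4=True, v5=True; an empty clause results — contradiction.
v7 = False:
  propagation gives v2=True, v5=False, v4=False, v3=False; an empty clause results — contradiction.
Every branch closes, so no satisfying assignment exists.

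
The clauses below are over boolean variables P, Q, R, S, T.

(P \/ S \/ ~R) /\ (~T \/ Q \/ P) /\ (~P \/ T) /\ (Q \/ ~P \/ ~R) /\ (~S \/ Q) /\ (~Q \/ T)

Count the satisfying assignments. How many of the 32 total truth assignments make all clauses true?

Case analysis on P and Q:
  P=1, Q=1: remaining (R,S,T) ∈ {(0,0,1); (0,1,1); (1,0,1); (1,1,1)} — 4.
  P=1, Q=0: remaining (R,S,T) ∈ {(0,0,1)} — 1.
  P=0, Q=1: remaining (R,S,T) ∈ {(0,0,1); (0,1,1); (1,1,1)} — 3.
  P=0, Q=0: remaining (R,S,T) ∈ {(0,0,0)} — 1.
Total: 4 + 1 + 3 + 1 = 9.

9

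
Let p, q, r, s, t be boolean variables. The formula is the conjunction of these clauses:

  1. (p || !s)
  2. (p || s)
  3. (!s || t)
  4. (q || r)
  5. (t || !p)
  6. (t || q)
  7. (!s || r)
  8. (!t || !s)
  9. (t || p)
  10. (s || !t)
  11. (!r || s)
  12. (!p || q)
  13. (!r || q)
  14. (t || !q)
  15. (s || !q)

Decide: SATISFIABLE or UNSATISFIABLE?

UNSATISFIABLE

s = True:
  propagation gives p=True, t=True; an empty clause results — contradiction.
s = False:
  propagation gives p=True, t=True; an empty clause results — contradiction.
Every branch closes, so no satisfying assignment exists.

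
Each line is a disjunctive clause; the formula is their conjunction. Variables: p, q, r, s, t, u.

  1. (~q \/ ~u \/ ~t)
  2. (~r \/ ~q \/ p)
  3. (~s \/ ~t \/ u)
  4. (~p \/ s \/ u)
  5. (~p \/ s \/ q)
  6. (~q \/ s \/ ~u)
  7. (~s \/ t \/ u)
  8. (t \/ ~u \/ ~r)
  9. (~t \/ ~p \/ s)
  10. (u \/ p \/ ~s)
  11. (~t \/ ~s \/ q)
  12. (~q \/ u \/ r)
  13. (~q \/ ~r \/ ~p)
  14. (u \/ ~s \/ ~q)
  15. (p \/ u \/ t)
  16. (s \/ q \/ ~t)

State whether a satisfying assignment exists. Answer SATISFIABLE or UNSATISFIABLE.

SATISFIABLE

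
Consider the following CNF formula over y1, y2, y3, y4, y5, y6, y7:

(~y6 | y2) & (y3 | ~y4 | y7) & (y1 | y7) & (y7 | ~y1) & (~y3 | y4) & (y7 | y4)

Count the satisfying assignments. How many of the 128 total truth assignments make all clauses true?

36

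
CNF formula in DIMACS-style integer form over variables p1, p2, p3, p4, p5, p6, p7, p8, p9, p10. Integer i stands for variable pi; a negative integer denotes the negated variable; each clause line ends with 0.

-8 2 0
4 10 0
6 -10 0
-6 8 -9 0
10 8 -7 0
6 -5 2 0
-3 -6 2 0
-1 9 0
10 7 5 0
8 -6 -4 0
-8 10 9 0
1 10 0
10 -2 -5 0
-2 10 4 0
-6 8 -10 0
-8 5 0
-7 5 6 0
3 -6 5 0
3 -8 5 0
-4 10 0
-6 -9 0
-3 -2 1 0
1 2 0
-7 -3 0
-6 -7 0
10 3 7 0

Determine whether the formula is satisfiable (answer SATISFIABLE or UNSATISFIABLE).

Set p1 = False and propagate.
  then p10 is forced to True.
  then p6 is forced to True.
  then p8 is forced to True.
  then p2 is forced to True.
  then p5 is forced to True.
  then p9 is forced to False.
  then p3 is forced to False.
  then p7 is forced to False.
p4 is now unconstrained; take p4 = True.
Every clause has at least one true literal under this assignment.
So p1 = False, p2 = True, p3 = False, p4 = True, p5 = True, p6 = True, p7 = False, p8 = True, p9 = False, p10 = True is a satisfying assignment.

SATISFIABLE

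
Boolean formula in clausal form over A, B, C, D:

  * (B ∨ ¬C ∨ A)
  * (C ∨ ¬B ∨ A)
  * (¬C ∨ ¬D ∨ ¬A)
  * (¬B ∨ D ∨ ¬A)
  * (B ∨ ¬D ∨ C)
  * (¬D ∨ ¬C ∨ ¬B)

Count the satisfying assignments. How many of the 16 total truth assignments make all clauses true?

The models are:
  A=0 B=0 C=0 D=0
  A=0 B=1 C=1 D=0
  A=1 B=0 C=0 D=0
  A=1 B=0 C=1 D=0
  A=1 B=1 C=0 D=1
Count: 5.

5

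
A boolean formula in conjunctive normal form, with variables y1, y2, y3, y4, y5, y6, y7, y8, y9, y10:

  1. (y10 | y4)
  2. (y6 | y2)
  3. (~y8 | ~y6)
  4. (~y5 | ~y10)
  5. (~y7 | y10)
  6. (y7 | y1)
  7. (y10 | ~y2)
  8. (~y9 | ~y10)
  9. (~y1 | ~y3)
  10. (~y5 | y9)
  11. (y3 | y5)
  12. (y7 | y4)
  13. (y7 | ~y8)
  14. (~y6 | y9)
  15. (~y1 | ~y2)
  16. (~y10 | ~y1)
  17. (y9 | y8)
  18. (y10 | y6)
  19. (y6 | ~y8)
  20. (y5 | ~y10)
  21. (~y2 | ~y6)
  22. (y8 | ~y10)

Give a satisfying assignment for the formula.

y1=True  y2=False  y3=False  y4=True  y5=True  y6=True  y7=False  y8=False  y9=True  y10=False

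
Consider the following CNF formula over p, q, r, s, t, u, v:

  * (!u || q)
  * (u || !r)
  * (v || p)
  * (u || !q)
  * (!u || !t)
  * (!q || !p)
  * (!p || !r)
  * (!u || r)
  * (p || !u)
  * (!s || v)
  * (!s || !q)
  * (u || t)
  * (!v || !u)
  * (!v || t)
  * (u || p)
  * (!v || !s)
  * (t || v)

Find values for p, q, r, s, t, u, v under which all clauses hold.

p = T, q = F, r = F, s = F, t = T, u = F, v = T

Check each clause:
  1. (q || !u) — !u is true.
  2. (u || !r) — !r is true.
  3. (v || p) — p is true.
  4. (u || !q) — !q is true.
  5. (!t || !u) — !u is true.
  6. (!p || !q) — !q is true.
  7. (!p || !r) — !r is true.
  8. (r || !u) — !u is true.
  9. (p || !u) — p is true.
  10. (v || !s) — !s is true.
  11. (!q || !s) — !s is true.
  12. (u || t) — t is true.
  13. (!u || !v) — !u is true.
  14. (t || !v) — t is true.
  15. (p || u) — p is true.
  16. (!s || !v) — !s is true.
  17. (t || v) — t is true.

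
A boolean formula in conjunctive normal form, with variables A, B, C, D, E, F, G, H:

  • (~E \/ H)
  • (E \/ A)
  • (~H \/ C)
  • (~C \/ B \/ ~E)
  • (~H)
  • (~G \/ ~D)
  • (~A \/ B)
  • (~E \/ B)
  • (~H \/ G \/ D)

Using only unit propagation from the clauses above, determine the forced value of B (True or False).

True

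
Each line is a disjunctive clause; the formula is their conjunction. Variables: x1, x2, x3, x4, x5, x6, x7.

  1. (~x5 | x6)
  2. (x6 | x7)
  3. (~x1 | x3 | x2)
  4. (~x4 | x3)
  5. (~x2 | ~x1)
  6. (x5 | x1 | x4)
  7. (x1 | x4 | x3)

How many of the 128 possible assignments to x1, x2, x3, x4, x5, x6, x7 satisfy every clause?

24

Split on x1, then x3.
  x1=T, x3=T: x4 free; 5 ways for (x2,x5,x6,x7) × 2^1 = 10.
  x1=T, x3=F: a clause becomes empty — 0.
  x1=F, x3=T: x2 free; 7 ways for (x4,x5,x6,x7) × 2^1 = 14.
  x1=F, x3=F: a clause becomes empty — 0.
Total: 10 + 0 + 14 + 0 = 24.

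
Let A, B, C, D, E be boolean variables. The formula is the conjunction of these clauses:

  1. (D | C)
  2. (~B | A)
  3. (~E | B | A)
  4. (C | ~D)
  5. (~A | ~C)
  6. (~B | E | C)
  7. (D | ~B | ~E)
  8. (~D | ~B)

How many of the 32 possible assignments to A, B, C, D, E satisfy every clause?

2

Satisfying assignments:
  A=F B=F C=T D=F E=F
  A=F B=F C=T D=T E=F
That's 2 in total.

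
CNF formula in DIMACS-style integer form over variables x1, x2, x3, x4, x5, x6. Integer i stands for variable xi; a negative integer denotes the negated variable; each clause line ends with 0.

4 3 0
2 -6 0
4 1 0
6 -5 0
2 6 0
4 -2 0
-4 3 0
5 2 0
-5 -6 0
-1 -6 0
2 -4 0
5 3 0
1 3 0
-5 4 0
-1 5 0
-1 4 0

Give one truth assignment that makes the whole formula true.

x1=F, x2=T, x3=T, x4=T, x5=F, x6=F

Check each clause:
  1. (x4 || x3) — x3 is true.
  2. (!x6 || x2) — x2 is true.
  3. (x4 || x1) — x4 is true.
  4. (!x5 || x6) — !x5 is true.
  5. (x2 || x6) — x2 is true.
  6. (!x2 || x4) — x4 is true.
  7. (x3 || !x4) — x3 is true.
  8. (x2 || x5) — x2 is true.
  9. (!x6 || !x5) — !x6 is true.
  10. (!x6 || !x1) — !x6 is true.
  11. (x2 || !x4) — x2 is true.
  12. (x3 || x5) — x3 is true.
  13. (x3 || x1) — x3 is true.
  14. (!x5 || x4) — !x5 is true.
  15. (!x1 || x5) — !x1 is true.
  16. (x4 || !x1) — x4 is true.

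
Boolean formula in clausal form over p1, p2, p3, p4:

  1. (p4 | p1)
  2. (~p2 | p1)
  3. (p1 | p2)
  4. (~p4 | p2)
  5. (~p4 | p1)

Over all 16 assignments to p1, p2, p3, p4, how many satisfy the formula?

The models are:
  p1=1 p2=0 p3=0 p4=0
  p1=1 p2=0 p3=1 p4=0
  p1=1 p2=1 p3=0 p4=0
  p1=1 p2=1 p3=0 p4=1
  p1=1 p2=1 p3=1 p4=0
  p1=1 p2=1 p3=1 p4=1
That's 6 in total.

6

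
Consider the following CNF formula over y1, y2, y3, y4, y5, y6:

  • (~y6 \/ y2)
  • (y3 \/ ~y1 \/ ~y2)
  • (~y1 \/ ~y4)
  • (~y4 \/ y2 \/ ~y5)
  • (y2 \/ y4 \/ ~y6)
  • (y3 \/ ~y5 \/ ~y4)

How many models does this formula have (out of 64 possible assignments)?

28

Case analysis on y2 and y4:
  y2=T, y4=T: y6 free; 3 ways for (y1,y3,y5) × 2^1 = 6.
  y2=T, y4=F: y5, y6 free; 3 ways for (y1,y3) × 2^2 = 12.
  y2=F, y4=T: remaining (y1,y3,y5,y6) ∈ {(F,F,F,F); (F,T,F,F)} — 2.
  y2=F, y4=F: forces y6=F; y1, y3, y5 free → 2^3 = 8.
Total: 6 + 12 + 2 + 8 = 28.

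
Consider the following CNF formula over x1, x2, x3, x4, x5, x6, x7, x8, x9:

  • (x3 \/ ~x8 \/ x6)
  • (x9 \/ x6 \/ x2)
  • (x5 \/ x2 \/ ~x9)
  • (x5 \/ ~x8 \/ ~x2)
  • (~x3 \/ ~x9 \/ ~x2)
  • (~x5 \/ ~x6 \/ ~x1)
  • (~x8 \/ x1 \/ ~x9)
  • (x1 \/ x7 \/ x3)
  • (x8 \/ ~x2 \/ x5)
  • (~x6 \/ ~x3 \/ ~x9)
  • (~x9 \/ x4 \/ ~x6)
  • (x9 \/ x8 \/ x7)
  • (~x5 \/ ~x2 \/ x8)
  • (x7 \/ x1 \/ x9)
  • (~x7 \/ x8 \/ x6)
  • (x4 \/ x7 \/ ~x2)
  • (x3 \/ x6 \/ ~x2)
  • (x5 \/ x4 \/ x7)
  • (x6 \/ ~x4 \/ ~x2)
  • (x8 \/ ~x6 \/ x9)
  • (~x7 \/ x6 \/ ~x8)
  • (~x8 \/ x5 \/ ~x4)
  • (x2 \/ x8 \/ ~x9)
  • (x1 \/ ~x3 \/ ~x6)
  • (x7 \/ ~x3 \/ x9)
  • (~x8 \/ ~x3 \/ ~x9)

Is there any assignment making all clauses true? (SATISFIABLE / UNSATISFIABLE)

Set x1 = True and propagate.
Branch on x2: take x2 = False.
Try x3 = True.
The remaining clauses are satisfied by x4 = False, x5 = False, x6 = True, x7 = True, x8 = True, x9 = False.
Every clause has at least one true literal under this assignment.
So x1=T, x2=F, x3=T, x4=F, x5=F, x6=T, x7=T, x8=T, x9=F is a satisfying assignment.

SATISFIABLE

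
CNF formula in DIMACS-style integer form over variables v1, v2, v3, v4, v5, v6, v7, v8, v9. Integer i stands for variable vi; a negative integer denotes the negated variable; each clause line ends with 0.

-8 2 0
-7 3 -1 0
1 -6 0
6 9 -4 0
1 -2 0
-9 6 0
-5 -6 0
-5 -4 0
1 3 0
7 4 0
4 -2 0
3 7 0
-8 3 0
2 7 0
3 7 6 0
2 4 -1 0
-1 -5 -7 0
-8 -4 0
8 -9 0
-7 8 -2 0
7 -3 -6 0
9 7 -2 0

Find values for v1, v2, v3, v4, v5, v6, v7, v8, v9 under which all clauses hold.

v1 = 0, v2 = 0, v3 = 1, v4 = 0, v5 = 1, v6 = 0, v7 = 1, v8 = 0, v9 = 0

Check each clause:
  1. (v2 OR NOT v8) — NOT v8 is true.
  2. (v3 OR NOT v1 OR NOT v7) — v3 is true.
  3. (NOT v6 OR v1) — NOT v6 is true.
  4. (NOT v4 OR v6 OR v9) — NOT v4 is true.
  5. (v1 OR NOT v2) — NOT v2 is true.
  6. (v6 OR NOT v9) — NOT v9 is true.
  7. (NOT v6 OR NOT v5) — NOT v6 is true.
  8. (NOT v4 OR NOT v5) — NOT v4 is true.
  9. (v1 OR v3) — v3 is true.
  10. (v4 OR v7) — v7 is true.
  11. (v4 OR NOT v2) — NOT v2 is true.
  12. (v7 OR v3) — v3 is true.
  13. (v3 OR NOT v8) — NOT v8 is true.
  14. (v7 OR v2) — v7 is true.
  15. (v3 OR v7 OR v6) — v3 is true.
  16. (NOT v1 OR v2 OR v4) — NOT v1 is true.
  17. (NOT v5 OR NOT v1 OR NOT v7) — NOT v1 is true.
  18. (NOT v8 OR NOT v4) — NOT v8 is true.
  19. (v8 OR NOT v9) — NOT v9 is true.
  20. (NOT v7 OR NOT v2 OR v8) — NOT v2 is true.
  21. (NOT v6 OR v7 OR NOT v3) — NOT v6 is true.
  22. (v7 OR v9 OR NOT v2) — NOT v2 is true.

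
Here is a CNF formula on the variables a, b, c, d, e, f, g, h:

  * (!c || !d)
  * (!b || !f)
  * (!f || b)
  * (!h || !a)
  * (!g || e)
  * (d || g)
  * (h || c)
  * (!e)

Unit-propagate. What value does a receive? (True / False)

(!e) is a unit clause: e = False.
(e || !g) with e = False leaves only !g, so g = False.
From (d || g) and g = False: d = True.
From (!c || !d) and d = True: c = False.
(h || c): since c = False, the clause reduces to (h). h = True.
(!a || !h): since h = True, the clause reduces to (!a). a = False.

False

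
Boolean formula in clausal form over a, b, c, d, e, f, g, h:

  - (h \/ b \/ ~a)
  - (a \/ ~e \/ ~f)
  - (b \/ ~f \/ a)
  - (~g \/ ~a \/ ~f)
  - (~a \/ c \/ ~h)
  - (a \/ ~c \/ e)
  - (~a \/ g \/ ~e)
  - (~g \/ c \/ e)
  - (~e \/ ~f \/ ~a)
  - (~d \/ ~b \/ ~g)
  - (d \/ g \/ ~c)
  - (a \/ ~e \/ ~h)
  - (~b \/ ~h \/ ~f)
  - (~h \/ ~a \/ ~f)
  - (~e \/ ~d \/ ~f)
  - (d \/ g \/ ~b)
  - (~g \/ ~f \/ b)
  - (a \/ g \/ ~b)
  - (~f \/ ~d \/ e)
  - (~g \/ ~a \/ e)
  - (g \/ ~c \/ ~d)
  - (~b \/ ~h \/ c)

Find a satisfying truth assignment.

Pure literal: f appears only negated; assign f = False.
Set a = False and propagate.
Set b = False and propagate.
Branch on c: take c = True.
  then e is forced to True.
  then h is forced to False.
For the remaining variables, d = False, g = True works.

a = False, b = False, c = True, d = False, e = True, f = False, g = True, h = False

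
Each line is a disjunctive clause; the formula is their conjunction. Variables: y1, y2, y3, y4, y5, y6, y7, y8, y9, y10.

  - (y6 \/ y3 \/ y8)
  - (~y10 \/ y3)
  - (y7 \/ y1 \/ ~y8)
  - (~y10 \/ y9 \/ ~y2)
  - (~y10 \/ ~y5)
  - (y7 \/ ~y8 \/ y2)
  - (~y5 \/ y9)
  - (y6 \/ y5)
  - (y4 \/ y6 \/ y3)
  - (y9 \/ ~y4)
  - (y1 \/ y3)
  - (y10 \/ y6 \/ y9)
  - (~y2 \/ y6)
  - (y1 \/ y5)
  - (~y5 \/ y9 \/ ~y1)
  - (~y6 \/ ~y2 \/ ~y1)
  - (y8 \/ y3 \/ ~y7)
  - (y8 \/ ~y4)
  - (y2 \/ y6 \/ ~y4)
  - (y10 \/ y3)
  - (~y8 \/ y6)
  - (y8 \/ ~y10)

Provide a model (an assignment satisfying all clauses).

y1 = 0, y2 = 1, y3 = 1, y4 = 0, y5 = 1, y6 = 1, y7 = 0, y8 = 0, y9 = 1, y10 = 0

y3 occurs only positively in the remaining clauses — set y3 = True.
Pure literal: y9 appears only positively; assign y9 = True.
Branch on y1: take y1 = False.
  then y5 is forced to True.
  then y10 is forced to False.
Set y2 = True and propagate.
  then y6 is forced to True.
The remaining clauses are satisfied by y4 = False, y7 = False, y8 = False.
Every clause has at least one true literal under this assignment.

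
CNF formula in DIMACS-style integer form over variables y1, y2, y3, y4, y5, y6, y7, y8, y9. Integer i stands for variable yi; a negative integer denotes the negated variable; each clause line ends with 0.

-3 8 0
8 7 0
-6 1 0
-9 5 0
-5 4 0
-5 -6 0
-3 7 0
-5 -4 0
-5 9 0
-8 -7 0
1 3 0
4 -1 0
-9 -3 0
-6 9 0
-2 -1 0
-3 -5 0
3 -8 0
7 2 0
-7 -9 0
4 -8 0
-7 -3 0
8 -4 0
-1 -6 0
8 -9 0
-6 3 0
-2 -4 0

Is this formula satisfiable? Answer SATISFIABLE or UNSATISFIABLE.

UNSATISFIABLE

y3 = True:
  propagation gives y8=True, y7=True; an empty clause results — contradiction.
y3 = False:
  propagation gives y1=True, y4=True, y5=False, y9=False; an empty clause results — contradiction.
Every branch closes, so no satisfying assignment exists.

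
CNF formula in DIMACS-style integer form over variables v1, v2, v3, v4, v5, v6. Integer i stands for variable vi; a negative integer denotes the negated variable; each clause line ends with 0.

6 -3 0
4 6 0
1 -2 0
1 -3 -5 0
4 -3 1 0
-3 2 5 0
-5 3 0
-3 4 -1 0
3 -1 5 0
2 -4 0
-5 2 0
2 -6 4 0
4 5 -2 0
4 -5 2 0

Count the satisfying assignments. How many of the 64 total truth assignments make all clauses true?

2

Satisfying assignments:
  v1=1 v2=1 v3=1 v4=1 v5=0 v6=1
  v1=1 v2=1 v3=1 v4=1 v5=1 v6=1
That's 2 in total.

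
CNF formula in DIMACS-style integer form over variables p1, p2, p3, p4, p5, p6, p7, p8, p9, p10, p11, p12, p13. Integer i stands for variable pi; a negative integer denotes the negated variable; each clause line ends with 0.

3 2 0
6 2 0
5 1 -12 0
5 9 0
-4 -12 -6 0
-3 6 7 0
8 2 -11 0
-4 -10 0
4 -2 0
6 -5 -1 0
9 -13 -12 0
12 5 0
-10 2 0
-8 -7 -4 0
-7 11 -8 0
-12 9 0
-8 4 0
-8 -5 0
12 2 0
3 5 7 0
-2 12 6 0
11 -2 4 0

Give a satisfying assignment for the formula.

p1=F, p2=T, p3=F, p4=T, p5=T, p6=T, p7=T, p8=F, p9=T, p10=F, p11=T, p12=F, p13=T

Pure literal: p9 appears only positively; assign p9 = True.
p10 occurs only negated in the remaining clauses — set p10 = False.
Branch on p1: take p1 = False.
Branch on p2: take p2 = True.
  then p4 is forced to True.
Try p3 = False.
For the remaining variables, p5 = True, p6 = True, p7 = True, p8 = False, p11 = True, p12 = False, p13 = True works.
Every clause has at least one true literal under this assignment.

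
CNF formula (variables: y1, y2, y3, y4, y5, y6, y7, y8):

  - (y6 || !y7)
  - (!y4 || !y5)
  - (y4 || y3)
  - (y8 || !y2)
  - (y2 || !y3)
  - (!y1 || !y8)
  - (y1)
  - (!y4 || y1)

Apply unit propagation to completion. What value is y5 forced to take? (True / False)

(y1) is a unit clause: y1 = True.
In (!y1 || !y8), !y1 is now false; !y8 must hold, so y8 = False.
In (!y2 || y8), y8 is now false; !y2 must hold, so y2 = False.
In (!y3 || y2), y2 is now false; !y3 must hold, so y3 = False.
(y4 || y3) with y3 = False leaves only y4, so y4 = True.
In (!y5 || !y4), !y4 is now false; !y5 must hold, so y5 = False.

False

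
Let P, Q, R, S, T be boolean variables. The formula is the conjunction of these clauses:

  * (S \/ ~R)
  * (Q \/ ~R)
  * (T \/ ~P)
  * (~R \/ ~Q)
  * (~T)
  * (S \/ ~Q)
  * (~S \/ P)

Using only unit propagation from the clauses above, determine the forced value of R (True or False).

False

Unit clause (~T) sets T = False.
In (T \/ ~P), T is now false; ~P must hold, so P = False.
From (P \/ ~S) and P = False: S = False.
(~R \/ S) with S = False leaves only ~R, so R = False.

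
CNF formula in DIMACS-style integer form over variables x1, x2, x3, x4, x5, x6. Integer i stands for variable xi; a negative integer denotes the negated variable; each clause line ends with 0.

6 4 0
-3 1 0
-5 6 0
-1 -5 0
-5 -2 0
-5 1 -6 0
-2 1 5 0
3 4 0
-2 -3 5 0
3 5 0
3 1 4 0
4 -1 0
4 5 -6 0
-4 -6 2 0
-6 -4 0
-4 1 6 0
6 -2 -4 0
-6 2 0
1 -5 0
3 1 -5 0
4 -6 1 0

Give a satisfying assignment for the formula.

x1=True, x2=False, x3=True, x4=True, x5=False, x6=False

Set x1 = True and propagate.
  then x5 is forced to False.
  then x3 is forced to True.
  then x2 is forced to False.
  then x4 is forced to True.
  then x6 is forced to False.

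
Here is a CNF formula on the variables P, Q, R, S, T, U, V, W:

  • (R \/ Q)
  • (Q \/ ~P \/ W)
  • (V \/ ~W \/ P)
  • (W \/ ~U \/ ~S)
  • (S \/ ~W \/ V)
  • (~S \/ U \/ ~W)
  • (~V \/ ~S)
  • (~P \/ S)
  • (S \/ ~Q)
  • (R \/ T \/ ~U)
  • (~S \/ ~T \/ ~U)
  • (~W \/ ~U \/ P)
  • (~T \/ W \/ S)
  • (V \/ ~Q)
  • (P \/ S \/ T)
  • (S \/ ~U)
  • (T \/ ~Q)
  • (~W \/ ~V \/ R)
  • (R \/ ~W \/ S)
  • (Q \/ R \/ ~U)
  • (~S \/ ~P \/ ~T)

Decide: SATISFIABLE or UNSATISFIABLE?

SATISFIABLE

Pure literal: R appears only positively; assign R = True.
Try P = False.
The remaining clauses are satisfied by Q = False, S = True, T = False, U = False, V = False, W = False.
So P=False, Q=False, R=True, S=True, T=False, U=False, V=False, W=False is a satisfying assignment.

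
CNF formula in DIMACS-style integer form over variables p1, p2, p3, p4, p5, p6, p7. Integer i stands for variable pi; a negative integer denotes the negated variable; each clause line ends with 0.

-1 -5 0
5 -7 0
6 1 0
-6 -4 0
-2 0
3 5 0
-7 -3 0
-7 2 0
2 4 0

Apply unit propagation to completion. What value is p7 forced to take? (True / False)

False

(NOT p2) is a unit clause: p2 = False.
In (NOT p7 OR p2), p2 is now false; NOT p7 must hold, so p7 = False.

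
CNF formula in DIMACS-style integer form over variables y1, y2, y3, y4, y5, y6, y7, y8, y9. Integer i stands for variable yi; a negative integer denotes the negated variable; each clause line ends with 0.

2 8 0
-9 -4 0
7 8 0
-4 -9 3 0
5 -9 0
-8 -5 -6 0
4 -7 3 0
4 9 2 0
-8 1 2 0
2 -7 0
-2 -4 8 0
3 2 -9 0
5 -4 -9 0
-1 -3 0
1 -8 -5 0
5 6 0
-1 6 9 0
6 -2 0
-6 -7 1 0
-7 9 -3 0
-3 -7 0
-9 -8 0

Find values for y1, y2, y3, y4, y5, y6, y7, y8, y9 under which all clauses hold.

Set y1 = False and propagate.
Set y2 = True and propagate.
  then y6 is forced to True.
  then y7 is forced to False.
  then y8 is forced to True.
  then y5 is forced to False.
  then y9 is forced to False.
y3, y4 are now unconstrained; take y3 = False, y4 = False.

y1=0, y2=1, y3=0, y4=0, y5=0, y6=1, y7=0, y8=1, y9=0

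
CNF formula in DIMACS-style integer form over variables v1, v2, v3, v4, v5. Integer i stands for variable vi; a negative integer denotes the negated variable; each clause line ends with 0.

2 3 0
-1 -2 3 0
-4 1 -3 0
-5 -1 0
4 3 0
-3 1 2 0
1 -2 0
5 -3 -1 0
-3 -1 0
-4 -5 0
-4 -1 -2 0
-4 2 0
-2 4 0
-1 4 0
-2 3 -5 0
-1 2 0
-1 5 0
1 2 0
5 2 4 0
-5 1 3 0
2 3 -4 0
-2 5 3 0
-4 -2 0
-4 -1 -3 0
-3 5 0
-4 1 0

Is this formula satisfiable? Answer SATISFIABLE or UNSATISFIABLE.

v1 = True:
  propagation gives v5=False; an empty clause results — contradiction.
v1 = False:
  propagation gives v2=False; an empty clause results — contradiction.
Every branch closes, so no satisfying assignment exists.

UNSATISFIABLE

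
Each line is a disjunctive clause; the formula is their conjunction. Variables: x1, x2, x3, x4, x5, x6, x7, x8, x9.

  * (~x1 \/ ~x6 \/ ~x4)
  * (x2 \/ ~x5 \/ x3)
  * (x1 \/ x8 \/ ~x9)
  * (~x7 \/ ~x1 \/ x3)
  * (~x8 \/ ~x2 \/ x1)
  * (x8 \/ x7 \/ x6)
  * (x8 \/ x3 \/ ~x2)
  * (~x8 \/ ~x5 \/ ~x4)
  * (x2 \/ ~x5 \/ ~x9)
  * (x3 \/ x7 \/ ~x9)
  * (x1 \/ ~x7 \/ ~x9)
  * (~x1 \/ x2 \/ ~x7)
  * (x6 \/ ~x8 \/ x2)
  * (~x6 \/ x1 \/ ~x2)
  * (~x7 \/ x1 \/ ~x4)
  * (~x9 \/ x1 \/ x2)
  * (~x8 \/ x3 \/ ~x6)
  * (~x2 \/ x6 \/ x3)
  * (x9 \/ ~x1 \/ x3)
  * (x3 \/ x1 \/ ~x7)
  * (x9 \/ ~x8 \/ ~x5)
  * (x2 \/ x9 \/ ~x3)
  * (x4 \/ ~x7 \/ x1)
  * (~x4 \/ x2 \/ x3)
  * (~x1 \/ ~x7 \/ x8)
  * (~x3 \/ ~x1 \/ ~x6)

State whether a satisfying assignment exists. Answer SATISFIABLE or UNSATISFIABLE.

SATISFIABLE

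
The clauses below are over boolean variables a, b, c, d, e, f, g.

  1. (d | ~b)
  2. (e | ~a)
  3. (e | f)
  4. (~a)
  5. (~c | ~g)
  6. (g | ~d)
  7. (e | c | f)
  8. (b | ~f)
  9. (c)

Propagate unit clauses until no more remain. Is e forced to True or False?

Unit clause (~a) sets a = False.
(c) stands alone — c = True.
From (~c | ~g) and c = True: g = False.
(~d | g) with g = False leaves only ~d, so d = False.
From (d | ~b) and d = False: b = False.
(b | ~f): since b = False, the clause reduces to (~f). f = False.
In (e | f), f is now false; e must hold, so e = True.

True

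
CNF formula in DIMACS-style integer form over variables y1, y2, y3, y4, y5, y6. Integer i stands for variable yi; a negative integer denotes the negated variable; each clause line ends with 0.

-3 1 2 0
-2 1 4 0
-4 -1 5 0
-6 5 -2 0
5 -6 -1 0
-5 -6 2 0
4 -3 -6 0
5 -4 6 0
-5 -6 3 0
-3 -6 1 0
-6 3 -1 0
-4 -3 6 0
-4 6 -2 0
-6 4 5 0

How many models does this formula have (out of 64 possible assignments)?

Case analysis on y6 and y4:
  y6=1, y4=1: remaining (y1,y2,y3,y5) ∈ {(0,0,0,0); (1,1,1,1)} — 2.
  y6=1, y4=0: a clause becomes empty — 0.
  y6=0, y4=1: remaining (y1,y2,y3,y5) ∈ {(0,0,0,1); (1,0,0,1)} — 2.
  y6=0, y4=0: y5 free; 5 ways for (y1,y2,y3) × 2^1 = 10.
Total: 2 + 0 + 2 + 10 = 14.

14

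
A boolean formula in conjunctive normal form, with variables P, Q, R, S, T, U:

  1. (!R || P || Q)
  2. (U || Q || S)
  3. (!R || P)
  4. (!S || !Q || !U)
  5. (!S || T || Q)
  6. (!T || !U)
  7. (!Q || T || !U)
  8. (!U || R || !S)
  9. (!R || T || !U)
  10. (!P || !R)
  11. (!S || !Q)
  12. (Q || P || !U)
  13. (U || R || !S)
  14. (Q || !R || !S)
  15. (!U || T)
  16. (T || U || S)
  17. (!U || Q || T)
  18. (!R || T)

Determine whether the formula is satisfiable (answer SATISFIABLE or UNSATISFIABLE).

Try P = False.
  then R is forced to False.
The remaining clauses are satisfied by Q = True, S = False, T = True, U = False.
Every clause has at least one true literal under this assignment.
So P=F, Q=T, R=F, S=F, T=T, U=F is a satisfying assignment.

SATISFIABLE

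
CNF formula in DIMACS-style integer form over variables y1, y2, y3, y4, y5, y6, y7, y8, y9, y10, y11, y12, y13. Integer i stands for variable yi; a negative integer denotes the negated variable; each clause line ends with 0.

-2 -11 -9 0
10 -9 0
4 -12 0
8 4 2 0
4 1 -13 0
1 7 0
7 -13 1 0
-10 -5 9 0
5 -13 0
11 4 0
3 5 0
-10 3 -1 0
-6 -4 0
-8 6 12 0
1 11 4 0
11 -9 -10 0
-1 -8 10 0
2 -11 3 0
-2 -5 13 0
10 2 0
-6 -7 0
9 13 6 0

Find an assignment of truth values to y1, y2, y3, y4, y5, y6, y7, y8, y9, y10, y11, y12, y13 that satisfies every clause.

Pure literal: y3 appears only positively; assign y3 = True.
Branch on y1: take y1 = True.
For the remaining variables, y2 = False, y4 = True, y5 = True, y6 = False, y7 = True, y8 = False, y9 = True, y10 = True, y11 = True, y12 = False, y13 = False works.

y1=T, y2=F, y3=T, y4=T, y5=T, y6=F, y7=T, y8=F, y9=T, y10=T, y11=T, y12=F, y13=F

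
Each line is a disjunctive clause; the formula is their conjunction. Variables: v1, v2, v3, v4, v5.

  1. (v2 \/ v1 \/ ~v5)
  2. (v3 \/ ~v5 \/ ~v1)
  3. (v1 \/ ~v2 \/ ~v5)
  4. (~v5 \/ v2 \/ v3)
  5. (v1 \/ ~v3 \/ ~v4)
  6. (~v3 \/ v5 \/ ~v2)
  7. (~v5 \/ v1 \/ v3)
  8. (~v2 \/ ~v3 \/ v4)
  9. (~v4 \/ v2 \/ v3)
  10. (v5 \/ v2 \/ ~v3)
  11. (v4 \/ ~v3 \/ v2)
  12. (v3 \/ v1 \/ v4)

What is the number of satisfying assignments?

6

Satisfying assignments:
  v1=0 v2=1 v3=0 v4=1 v5=0
  v1=1 v2=0 v3=0 v4=0 v5=0
  v1=1 v2=0 v3=1 v4=1 v5=1
  v1=1 v2=1 v3=0 v4=0 v5=0
  v1=1 v2=1 v3=0 v4=1 v5=0
  v1=1 v2=1 v3=1 v4=1 v5=1
Count: 6.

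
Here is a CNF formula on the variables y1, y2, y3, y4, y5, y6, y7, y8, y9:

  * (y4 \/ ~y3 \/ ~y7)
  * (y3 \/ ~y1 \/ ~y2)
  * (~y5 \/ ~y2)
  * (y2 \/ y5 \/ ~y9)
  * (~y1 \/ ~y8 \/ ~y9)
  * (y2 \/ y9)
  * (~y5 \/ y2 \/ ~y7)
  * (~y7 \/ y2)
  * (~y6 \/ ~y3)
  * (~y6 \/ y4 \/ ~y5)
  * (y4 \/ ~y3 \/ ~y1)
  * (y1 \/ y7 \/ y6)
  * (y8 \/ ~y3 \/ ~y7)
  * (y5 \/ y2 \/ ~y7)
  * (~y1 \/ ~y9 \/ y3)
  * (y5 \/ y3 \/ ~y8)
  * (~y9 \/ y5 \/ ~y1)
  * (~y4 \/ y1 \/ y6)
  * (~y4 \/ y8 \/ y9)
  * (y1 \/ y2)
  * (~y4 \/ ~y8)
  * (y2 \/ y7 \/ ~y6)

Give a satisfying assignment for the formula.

y1=F, y2=T, y3=F, y4=T, y5=F, y6=T, y7=F, y8=F, y9=T

Check each clause:
  1. (~y7 \/ y4 \/ ~y3) — ~y7 is true.
  2. (~y1 \/ y3 \/ ~y2) — ~y1 is true.
  3. (~y5 \/ ~y2) — ~y5 is true.
  4. (y5 \/ ~y9 \/ y2) — y2 is true.
  5. (~y8 \/ ~y1 \/ ~y9) — ~y8 is true.
  6. (y2 \/ y9) — y9 is true.
  7. (~y5 \/ y2 \/ ~y7) — ~y7 is true.
  8. (~y7 \/ y2) — ~y7 is true.
  9. (~y6 \/ ~y3) — ~y3 is true.
  10. (~y5 \/ ~y6 \/ y4) — ~y5 is true.
  11. (~y3 \/ ~y1 \/ y4) — y4 is true.
  12. (y1 \/ y7 \/ y6) — y6 is true.
  13. (y8 \/ ~y7 \/ ~y3) — ~y7 is true.
  14. (~y7 \/ y2 \/ y5) — ~y7 is true.
  15. (~y1 \/ y3 \/ ~y9) — ~y1 is true.
  16. (y5 \/ y3 \/ ~y8) — ~y8 is true.
  17. (~y1 \/ ~y9 \/ y5) — ~y1 is true.
  18. (y1 \/ y6 \/ ~y4) — y6 is true.
  19. (~y4 \/ y9 \/ y8) — y9 is true.
  20. (y2 \/ y1) — y2 is true.
  21. (~y8 \/ ~y4) — ~y8 is true.
  22. (~y6 \/ y2 \/ y7) — y2 is true.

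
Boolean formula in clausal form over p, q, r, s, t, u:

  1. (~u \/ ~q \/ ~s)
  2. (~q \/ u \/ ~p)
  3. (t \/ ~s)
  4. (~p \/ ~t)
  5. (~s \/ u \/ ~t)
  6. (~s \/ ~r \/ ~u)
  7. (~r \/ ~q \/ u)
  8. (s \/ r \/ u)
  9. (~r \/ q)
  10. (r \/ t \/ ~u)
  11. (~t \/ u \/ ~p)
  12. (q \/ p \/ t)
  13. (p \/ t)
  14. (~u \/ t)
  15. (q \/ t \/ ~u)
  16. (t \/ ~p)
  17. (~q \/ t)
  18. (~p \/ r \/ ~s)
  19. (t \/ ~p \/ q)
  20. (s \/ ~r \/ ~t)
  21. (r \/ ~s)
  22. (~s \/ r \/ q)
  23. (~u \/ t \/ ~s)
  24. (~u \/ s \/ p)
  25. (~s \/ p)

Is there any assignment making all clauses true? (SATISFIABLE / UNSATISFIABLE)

t = True:
  propagation gives p=False, s=False, r=False, u=True; an empty clause results — contradiction.
t = False:
  propagation gives s=False, p=True; an empty clause results — contradiction.
Every branch closes, so no satisfying assignment exists.

UNSATISFIABLE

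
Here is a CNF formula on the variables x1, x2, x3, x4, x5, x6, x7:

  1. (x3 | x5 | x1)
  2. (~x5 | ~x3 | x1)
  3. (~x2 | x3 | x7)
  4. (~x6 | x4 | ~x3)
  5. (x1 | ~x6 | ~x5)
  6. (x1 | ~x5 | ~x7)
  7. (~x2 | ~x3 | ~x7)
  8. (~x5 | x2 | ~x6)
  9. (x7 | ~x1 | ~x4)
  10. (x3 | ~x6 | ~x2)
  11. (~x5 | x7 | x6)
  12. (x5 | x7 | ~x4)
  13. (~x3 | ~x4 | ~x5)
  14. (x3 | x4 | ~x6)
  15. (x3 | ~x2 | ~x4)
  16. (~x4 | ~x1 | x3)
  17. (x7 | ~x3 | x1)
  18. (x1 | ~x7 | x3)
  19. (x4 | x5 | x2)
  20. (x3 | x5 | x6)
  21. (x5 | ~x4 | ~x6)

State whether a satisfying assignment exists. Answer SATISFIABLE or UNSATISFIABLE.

Try x1 = True.
Try x2 = True.
Branch on x3: take x3 = True.
  then x7 is forced to False.
  then x4 is forced to False.
  then x6 is forced to False.
  then x5 is forced to False.
So x1 = 1, x2 = 1, x3 = 1, x4 = 0, x5 = 0, x6 = 0, x7 = 0 is a satisfying assignment.

SATISFIABLE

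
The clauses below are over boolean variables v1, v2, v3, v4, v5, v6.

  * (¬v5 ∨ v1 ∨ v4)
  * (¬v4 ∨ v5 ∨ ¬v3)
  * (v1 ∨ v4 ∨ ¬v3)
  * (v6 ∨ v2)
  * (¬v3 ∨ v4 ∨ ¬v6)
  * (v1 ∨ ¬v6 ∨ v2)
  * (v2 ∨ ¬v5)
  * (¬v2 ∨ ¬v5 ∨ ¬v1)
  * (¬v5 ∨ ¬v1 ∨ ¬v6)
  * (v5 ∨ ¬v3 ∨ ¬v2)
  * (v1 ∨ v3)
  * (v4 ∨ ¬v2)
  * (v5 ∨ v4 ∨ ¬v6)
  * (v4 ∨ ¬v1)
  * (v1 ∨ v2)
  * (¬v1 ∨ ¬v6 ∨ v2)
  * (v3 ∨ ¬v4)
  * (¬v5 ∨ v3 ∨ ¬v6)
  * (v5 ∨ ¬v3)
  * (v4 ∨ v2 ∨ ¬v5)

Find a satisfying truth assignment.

v1=False, v2=True, v3=True, v4=True, v5=True, v6=True

Set v1 = False and propagate.
  then v3 is forced to True.
  then v4 is forced to True.
  then v5 is forced to True.
  then v2 is forced to True.
v6 is now unconstrained; take v6 = True.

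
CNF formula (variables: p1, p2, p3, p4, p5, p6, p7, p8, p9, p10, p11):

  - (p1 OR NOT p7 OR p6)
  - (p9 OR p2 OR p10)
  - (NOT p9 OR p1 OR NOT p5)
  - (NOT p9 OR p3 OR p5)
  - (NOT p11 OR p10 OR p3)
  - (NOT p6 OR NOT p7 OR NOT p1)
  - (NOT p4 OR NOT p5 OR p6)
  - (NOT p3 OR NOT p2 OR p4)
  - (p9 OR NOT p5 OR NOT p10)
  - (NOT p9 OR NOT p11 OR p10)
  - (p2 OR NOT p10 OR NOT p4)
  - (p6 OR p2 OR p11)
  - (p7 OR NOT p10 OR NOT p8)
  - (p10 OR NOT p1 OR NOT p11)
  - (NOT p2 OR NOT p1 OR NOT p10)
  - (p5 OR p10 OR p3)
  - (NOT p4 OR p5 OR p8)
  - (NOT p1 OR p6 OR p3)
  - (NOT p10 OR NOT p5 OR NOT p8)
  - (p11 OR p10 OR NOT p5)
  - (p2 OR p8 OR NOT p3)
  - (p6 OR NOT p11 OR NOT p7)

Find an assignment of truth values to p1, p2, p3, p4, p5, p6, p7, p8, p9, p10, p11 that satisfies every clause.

p1=True, p2=False, p3=True, p4=False, p5=False, p6=True, p7=False, p8=True, p9=True, p10=False, p11=False

Branch on p1: take p1 = True.
Try p2 = False.
Try p3 = True.
  then p8 is forced to True.
For the remaining variables, p4 = False, p5 = False, p6 = True, p7 = False, p9 = True, p10 = False, p11 = False works.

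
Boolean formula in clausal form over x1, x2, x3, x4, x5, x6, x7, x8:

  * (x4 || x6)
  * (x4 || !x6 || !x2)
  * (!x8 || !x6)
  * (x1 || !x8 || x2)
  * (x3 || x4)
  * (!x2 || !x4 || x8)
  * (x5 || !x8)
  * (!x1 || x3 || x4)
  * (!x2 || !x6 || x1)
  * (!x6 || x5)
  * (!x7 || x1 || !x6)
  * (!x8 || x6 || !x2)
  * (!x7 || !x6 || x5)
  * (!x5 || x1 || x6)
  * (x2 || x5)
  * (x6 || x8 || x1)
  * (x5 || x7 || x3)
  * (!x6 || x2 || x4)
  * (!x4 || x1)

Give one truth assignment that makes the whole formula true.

x1=True, x2=False, x3=False, x4=True, x5=True, x6=False, x7=False, x8=False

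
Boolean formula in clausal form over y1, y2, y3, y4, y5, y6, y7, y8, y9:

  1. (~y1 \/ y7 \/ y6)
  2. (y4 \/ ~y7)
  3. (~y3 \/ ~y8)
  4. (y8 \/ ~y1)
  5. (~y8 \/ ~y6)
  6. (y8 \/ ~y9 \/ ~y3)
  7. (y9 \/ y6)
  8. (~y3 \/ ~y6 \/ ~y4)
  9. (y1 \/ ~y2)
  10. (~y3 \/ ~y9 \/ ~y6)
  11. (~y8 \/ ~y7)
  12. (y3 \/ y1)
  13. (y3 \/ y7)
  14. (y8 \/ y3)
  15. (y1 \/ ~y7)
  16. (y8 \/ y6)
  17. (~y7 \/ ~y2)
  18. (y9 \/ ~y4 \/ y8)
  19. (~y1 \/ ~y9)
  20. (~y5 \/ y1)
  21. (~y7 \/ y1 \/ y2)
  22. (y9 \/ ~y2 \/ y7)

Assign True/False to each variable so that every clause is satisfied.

Pure literal: y5 appears only negated; assign y5 = False.
Branch on y1: take y1 = False.
  then y2 is forced to False.
  then y3 is forced to True.
  then y8 is forced to False.
  then y9 is forced to False.
  then y6 is forced to True.
  then y4 is forced to False.
  then y7 is forced to False.
Every clause has at least one true literal under this assignment.

y1=0  y2=0  y3=1  y4=0  y5=0  y6=1  y7=0  y8=0  y9=0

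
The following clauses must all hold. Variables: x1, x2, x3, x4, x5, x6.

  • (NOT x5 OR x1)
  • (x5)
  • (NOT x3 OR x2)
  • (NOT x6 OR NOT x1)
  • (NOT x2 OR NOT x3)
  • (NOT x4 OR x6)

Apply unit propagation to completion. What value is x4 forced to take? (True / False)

False

(x5) is a unit clause: x5 = True.
(x1 OR NOT x5): since x5 = True, the clause reduces to (x1). x1 = True.
In (NOT x1 OR NOT x6), NOT x1 is now false; NOT x6 must hold, so x6 = False.
From (x6 OR NOT x4) and x6 = False: x4 = False.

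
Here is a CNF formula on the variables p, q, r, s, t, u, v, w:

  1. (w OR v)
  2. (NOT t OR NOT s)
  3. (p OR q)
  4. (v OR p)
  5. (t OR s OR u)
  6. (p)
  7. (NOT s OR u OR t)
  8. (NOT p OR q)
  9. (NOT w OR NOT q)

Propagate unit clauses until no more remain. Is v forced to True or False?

(p) stands alone — p = True.
(q OR NOT p) with p = True leaves only q, so q = True.
(NOT q OR NOT w): since q = True, the clause reduces to (NOT w). w = False.
(w OR v) with w = False leaves only v, so v = True.

True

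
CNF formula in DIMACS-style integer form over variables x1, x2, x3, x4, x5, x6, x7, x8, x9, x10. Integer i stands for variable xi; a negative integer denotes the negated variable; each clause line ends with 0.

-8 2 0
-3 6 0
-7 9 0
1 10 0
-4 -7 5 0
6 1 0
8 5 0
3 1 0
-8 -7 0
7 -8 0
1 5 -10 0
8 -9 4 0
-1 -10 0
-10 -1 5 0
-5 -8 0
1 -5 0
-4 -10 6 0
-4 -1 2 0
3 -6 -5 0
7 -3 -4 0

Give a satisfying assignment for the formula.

x1 = True, x2 = False, x3 = True, x4 = False, x5 = True, x6 = True, x7 = False, x8 = False, x9 = False, x10 = False

Branch on x1: take x1 = True.
  then x10 is forced to False.
Set x2 = False and propagate.
  then x8 is forced to False.
  then x5 is forced to True.
  then x4 is forced to False.
  then x9 is forced to False.
  then x7 is forced to False.
Branch on x3: take x3 = True.
  then x6 is forced to True.
Check each clause:
  1. {x2, ¬x8} — ¬x8 is true.
  2. {x6, ¬x3} — x6 is true.
  3. {¬x7, x9} — ¬x7 is true.
  4. {x10, x1} — x1 is true.
  5. {x5, ¬x4, ¬x7} — ¬x7 is true.
  6. {x6, x1} — x1 is true.
  7. {x5, x8} — x5 is true.
  8. {x3, x1} — x1 is true.
  9. {¬x7, ¬x8} — ¬x8 is true.
  10. {x7, ¬x8} — ¬x8 is true.
  11. {x5, x1, ¬x10} — x1 is true.
  12. {x4, x8, ¬x9} — ¬x9 is true.
  13. {¬x10, ¬x1} — ¬x10 is true.
  14. {x5, ¬x10, ¬x1} — x5 is true.
  15. {¬x5, ¬x8} — ¬x8 is true.
  16. {x1, ¬x5} — x1 is true.
  17. {¬x10, x6, ¬x4} — ¬x4 is true.
  18. {¬x4, x2, ¬x1} — ¬x4 is true.
  19. {¬x5, x3, ¬x6} — x3 is true.
  20. {¬x3, ¬x4, x7} — ¬x4 is true.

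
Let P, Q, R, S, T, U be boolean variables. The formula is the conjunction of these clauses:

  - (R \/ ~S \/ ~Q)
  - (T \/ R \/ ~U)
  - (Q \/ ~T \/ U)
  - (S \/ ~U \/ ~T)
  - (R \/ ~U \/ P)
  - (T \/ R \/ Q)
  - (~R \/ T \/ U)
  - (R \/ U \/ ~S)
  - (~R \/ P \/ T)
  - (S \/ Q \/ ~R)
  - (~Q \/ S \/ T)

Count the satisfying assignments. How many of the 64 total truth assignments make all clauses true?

Split on R, then T.
  R=T, T=T: P free; 4 ways for (Q,S,U) × 2^1 = 8.
  R=T, T=F: remaining (P,Q,S,U) ∈ {(T,F,T,T); (T,T,T,T)} — 2.
  R=F, T=T: remaining (P,Q,S,U) ∈ {(F,T,F,F); (T,F,T,T); (T,T,F,F)} — 3.
  R=F, T=F: a clause becomes empty — 0.
Total: 8 + 2 + 3 + 0 = 13.

13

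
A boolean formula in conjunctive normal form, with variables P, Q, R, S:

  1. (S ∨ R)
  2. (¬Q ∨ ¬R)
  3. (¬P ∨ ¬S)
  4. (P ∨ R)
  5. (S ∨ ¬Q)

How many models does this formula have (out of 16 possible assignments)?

3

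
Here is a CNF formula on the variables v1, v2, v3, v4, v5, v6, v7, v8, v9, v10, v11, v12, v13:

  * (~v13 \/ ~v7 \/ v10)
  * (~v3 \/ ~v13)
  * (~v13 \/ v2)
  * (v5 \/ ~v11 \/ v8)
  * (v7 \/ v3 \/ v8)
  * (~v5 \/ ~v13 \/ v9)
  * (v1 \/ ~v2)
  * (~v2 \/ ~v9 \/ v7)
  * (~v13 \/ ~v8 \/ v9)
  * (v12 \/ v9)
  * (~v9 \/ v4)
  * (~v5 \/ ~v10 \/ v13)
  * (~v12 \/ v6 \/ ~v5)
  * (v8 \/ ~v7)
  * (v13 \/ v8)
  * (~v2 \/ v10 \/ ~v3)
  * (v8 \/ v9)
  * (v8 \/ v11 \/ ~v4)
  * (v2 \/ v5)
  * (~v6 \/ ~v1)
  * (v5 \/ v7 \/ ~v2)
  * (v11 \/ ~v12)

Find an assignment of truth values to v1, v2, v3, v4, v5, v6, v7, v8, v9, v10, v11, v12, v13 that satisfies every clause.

Try v1 = False.
  then v2 is forced to False.
  then v13 is forced to False.
  then v8 is forced to True.
  then v5 is forced to True.
  then v10 is forced to False.
For the remaining variables, v3 = True, v4 = True, v6 = False, v7 = True, v9 = True, v11 = False, v12 = False works.

v1 = False, v2 = False, v3 = True, v4 = True, v5 = True, v6 = False, v7 = True, v8 = True, v9 = True, v10 = False, v11 = False, v12 = False, v13 = False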